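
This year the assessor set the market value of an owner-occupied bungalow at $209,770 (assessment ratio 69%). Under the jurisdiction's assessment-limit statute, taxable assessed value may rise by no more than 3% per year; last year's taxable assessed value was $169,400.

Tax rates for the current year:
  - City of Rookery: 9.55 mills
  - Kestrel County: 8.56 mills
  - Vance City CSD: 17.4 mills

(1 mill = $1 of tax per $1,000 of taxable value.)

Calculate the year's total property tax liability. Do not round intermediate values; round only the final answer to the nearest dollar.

$5,140

Uncapped assessed value = $209,770 × 0.69 = $144,741.3
Cap limit = $169,400 × 1.03 = $174,482
Taxable assessed value = min($144,741.3, $174,482) = $144,741.3 (cap does not bind)
City of Rookery: $144,741.3 × 0.00955 = $1,382.279415
Kestrel County: $144,741.3 × 0.00856 = $1,238.985528
Vance City CSD: $144,741.3 × 0.0174 = $2,518.49862
Total = $5,139.763563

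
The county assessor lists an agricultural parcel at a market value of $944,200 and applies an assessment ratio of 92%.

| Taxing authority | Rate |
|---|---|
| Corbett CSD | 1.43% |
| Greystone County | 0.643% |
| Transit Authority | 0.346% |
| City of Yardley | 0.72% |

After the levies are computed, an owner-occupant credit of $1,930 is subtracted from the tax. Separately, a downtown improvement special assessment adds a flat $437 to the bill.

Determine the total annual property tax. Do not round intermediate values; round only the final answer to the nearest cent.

Assessed value = $944,200 × 0.92 = $868,664
Corbett CSD: $868,664 × 0.0143 = $12,421.8952
Greystone County: $868,664 × 0.00643 = $5,585.50952
Transit Authority: $868,664 × 0.00346 = $3,005.57744
City of Yardley: $868,664 × 0.0072 = $6,254.3808
Levies subtotal = $27,267.36296
After credit = $27,267.36296 − $1,930 = $25,337.36296
Total = $25,337.36296 + $437 = $25,774.36296

$25,774.36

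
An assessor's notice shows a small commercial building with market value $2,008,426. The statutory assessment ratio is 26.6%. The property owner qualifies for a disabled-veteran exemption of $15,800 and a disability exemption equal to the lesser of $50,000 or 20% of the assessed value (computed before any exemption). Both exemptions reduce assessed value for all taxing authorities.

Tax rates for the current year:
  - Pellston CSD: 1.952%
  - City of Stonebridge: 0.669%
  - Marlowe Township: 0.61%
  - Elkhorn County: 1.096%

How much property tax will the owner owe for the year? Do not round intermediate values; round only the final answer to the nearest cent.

$20,269.46

Assessed value = $2,008,426 × 0.266 = $534,241.316
Disability exemption = min($50,000, 20% × $534,241.316) = min($50,000, $106,848.2632) = $50,000 (dollar cap binds)
Taxable value = $534,241.316 − $15,800 − $50,000 = $468,441.316
Pellston CSD: $468,441.316 × 0.01952 = $9,143.97448832
City of Stonebridge: $468,441.316 × 0.00669 = $3,133.87240404
Marlowe Township: $468,441.316 × 0.0061 = $2,857.4920276
Elkhorn County: $468,441.316 × 0.01096 = $5,134.11682336
Total = $20,269.45574332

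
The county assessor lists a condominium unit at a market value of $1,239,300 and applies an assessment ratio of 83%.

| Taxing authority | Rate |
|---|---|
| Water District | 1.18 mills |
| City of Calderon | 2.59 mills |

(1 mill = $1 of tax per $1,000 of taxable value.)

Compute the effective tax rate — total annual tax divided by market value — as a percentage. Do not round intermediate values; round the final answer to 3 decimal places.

0.313%

Assessed value = $1,239,300 × 0.83 = $1,028,619
Water District: $1,028,619 × 0.00118 = $1,213.77042
City of Calderon: $1,028,619 × 0.00259 = $2,664.12321
Total tax = $3,877.89363
Effective rate = $3,877.89363 ÷ $1,239,300 = 0.313% of market value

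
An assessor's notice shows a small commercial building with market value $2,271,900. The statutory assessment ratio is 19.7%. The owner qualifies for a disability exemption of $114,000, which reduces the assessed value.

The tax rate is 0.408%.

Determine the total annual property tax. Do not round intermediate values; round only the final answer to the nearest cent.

$1,360.94

Assessed value = $2,271,900 × 0.197 = $447,564.3
Taxable value = $447,564.3 − $114,000 = $333,564.3
Tax = $333,564.3 × 0.00408 = $1,360.942344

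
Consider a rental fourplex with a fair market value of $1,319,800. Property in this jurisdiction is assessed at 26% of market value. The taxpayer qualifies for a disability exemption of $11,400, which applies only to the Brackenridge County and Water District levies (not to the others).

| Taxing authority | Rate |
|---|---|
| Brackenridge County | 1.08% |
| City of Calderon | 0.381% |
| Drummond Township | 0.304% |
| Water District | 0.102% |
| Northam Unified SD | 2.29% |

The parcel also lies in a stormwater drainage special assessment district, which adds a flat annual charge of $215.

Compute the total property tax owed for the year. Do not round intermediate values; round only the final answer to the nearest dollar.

Assessed value = $1,319,800 × 0.26 = $343,148
Brackenridge County: ($343,148 − $11,400) × 0.0108 = $331,748 × 0.0108 = $3,582.8784
City of Calderon: $343,148 × 0.00381 = $1,307.39388
Drummond Township: $343,148 × 0.00304 = $1,043.16992
Water District: ($343,148 − $11,400) × 0.00102 = $331,748 × 0.00102 = $338.38296
Northam Unified SD: $343,148 × 0.0229 = $7,858.0892
Levies subtotal = $14,129.91436
Total = $14,129.91436 + $215 = $14,344.91436

$14,345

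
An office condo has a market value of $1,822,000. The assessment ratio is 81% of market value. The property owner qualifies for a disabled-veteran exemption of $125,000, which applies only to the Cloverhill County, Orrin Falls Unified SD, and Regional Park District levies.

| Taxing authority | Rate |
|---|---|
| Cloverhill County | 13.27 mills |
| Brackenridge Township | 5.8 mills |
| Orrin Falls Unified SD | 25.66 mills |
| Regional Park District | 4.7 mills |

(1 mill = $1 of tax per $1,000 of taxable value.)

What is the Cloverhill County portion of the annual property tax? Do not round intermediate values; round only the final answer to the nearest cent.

Assessed value = $1,822,000 × 0.81 = $1,475,820
Cloverhill County taxable value = $1,475,820 − $125,000 = $1,350,820
Cloverhill County levy = $1,350,820 × 0.01327 = $17,925.3814

$17,925.38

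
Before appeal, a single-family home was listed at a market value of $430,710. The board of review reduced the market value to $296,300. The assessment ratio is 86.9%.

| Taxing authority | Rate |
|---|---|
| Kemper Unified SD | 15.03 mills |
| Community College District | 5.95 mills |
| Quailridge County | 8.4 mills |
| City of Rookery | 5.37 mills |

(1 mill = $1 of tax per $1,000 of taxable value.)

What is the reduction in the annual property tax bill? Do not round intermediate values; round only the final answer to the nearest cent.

$4,058.88

Old assessed value = $430,710 × 0.869 = $374,286.99
New assessed value = $296,300 × 0.869 = $257,484.7
Combined rate = 0.01503 + 0.00595 + 0.0084 + 0.00537 = 0.03475
Old tax = $374,286.99 × 0.03475 = $13,006.4729025
New tax = $257,484.7 × 0.03475 = $8,947.593325
Reduction = $13,006.4729025 − $8,947.593325 = $4,058.8795775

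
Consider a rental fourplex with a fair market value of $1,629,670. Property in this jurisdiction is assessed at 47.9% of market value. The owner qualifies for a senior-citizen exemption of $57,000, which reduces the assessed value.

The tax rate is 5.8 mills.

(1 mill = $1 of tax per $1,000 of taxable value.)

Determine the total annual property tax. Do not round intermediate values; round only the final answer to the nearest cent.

$4,196.95

Assessed value = $1,629,670 × 0.479 = $780,611.93
Taxable value = $780,611.93 − $57,000 = $723,611.93
Tax = $723,611.93 × 0.0058 = $4,196.949194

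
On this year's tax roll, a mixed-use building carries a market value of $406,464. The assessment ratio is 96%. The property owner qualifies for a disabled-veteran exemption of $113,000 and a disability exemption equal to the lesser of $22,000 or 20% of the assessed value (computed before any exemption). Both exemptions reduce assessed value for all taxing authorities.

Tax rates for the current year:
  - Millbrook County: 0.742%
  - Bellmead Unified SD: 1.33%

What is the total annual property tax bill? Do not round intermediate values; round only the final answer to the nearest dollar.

Assessed value = $406,464 × 0.96 = $390,205.44
Disability exemption = min($22,000, 20% × $390,205.44) = min($22,000, $78,041.088) = $22,000 (dollar cap binds)
Taxable value = $390,205.44 − $113,000 − $22,000 = $255,205.44
Millbrook County: $255,205.44 × 0.00742 = $1,893.6243648
Bellmead Unified SD: $255,205.44 × 0.0133 = $3,394.232352
Total = $5,287.8567168

$5,288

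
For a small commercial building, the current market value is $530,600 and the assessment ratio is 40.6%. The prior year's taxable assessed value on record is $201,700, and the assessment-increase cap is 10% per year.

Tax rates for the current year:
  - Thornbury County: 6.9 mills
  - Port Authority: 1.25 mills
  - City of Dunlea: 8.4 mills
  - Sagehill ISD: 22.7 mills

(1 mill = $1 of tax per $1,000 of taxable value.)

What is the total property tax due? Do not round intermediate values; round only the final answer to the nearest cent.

$8,455.38

Uncapped assessed value = $530,600 × 0.406 = $215,423.6
Cap limit = $201,700 × 1.1 = $221,870
Taxable assessed value = min($215,423.6, $221,870) = $215,423.6 (cap does not bind)
Thornbury County: $215,423.6 × 0.0069 = $1,486.42284
Port Authority: $215,423.6 × 0.00125 = $269.2795
City of Dunlea: $215,423.6 × 0.0084 = $1,809.55824
Sagehill ISD: $215,423.6 × 0.0227 = $4,890.11572
Total = $8,455.3763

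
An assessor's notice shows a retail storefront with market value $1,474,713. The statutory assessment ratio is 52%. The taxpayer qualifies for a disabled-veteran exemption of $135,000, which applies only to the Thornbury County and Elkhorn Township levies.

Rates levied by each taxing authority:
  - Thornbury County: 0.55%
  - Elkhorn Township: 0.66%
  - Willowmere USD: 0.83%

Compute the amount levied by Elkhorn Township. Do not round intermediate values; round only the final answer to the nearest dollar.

Assessed value = $1,474,713 × 0.52 = $766,850.76
Elkhorn Township taxable value = $766,850.76 − $135,000 = $631,850.76
Elkhorn Township levy = $631,850.76 × 0.0066 = $4,170.215016

$4,170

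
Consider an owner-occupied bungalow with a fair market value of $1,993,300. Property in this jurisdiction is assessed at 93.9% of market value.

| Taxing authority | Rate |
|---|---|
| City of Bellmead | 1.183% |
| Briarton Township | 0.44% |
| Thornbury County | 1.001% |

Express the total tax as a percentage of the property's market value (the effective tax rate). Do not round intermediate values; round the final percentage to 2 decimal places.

2.46%

Assessed value = $1,993,300 × 0.939 = $1,871,708.7
City of Bellmead: $1,871,708.7 × 0.01183 = $22,142.313921
Briarton Township: $1,871,708.7 × 0.0044 = $8,235.51828
Thornbury County: $1,871,708.7 × 0.01001 = $18,735.804087
Total tax = $49,113.636288
Effective rate = $49,113.636288 ÷ $1,993,300 = 2.46% of market value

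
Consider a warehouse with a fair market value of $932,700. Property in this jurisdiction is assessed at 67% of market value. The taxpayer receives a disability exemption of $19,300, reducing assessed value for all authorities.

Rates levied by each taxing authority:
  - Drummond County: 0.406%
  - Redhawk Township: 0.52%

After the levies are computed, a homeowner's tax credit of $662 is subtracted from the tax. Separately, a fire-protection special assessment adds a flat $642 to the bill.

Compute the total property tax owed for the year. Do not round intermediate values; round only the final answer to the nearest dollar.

$5,588

Assessed value = $932,700 × 0.67 = $624,909
Taxable value = $624,909 − $19,300 = $605,609
Drummond County: $605,609 × 0.00406 = $2,458.77254
Redhawk Township: $605,609 × 0.0052 = $3,149.1668
Levies subtotal = $5,607.93934
After credit = $5,607.93934 − $662 = $4,945.93934
Total = $4,945.93934 + $642 = $5,587.93934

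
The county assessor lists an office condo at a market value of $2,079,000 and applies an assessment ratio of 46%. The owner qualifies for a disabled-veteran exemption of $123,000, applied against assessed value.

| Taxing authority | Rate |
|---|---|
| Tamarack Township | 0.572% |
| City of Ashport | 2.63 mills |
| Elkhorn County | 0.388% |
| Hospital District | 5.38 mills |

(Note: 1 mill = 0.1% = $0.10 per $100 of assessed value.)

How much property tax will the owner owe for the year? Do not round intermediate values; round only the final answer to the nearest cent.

Assessed value = $2,079,000 × 0.46 = $956,340
Taxable value = $956,340 − $123,000 = $833,340
Tamarack Township: $833,340 × 0.00572 = $4,766.7048
City of Ashport: $833,340 × 0.00263 = $2,191.6842
Elkhorn County: $833,340 × 0.00388 = $3,233.3592
Hospital District: $833,340 × 0.00538 = $4,483.3692
Total = $14,675.1174

$14,675.12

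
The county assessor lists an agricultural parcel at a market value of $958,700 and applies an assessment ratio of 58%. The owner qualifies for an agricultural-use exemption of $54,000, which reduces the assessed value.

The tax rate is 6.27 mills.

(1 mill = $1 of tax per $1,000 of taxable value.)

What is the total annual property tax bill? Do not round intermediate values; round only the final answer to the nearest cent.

$3,147.83

Assessed value = $958,700 × 0.58 = $556,046
Taxable value = $556,046 − $54,000 = $502,046
Tax = $502,046 × 0.00627 = $3,147.82842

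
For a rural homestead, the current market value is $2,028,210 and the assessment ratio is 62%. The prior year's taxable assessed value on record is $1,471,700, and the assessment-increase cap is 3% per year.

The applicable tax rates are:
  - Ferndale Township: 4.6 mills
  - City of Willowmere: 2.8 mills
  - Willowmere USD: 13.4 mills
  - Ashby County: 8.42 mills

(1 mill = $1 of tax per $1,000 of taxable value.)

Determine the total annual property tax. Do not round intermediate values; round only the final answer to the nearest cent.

Uncapped assessed value = $2,028,210 × 0.62 = $1,257,490.2
Cap limit = $1,471,700 × 1.03 = $1,515,851
Taxable assessed value = min($1,257,490.2, $1,515,851) = $1,257,490.2 (cap does not bind)
Ferndale Township: $1,257,490.2 × 0.0046 = $5,784.45492
City of Willowmere: $1,257,490.2 × 0.0028 = $3,520.97256
Willowmere USD: $1,257,490.2 × 0.0134 = $16,850.36868
Ashby County: $1,257,490.2 × 0.00842 = $10,588.067484
Total = $36,743.863644

$36,743.86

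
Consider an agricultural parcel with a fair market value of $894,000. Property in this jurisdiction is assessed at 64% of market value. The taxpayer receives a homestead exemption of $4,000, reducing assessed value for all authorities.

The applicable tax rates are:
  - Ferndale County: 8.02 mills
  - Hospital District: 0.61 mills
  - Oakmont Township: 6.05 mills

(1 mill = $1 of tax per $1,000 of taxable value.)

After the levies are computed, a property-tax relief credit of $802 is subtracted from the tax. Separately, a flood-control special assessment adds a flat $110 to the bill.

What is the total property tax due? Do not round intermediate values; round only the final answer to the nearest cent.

Assessed value = $894,000 × 0.64 = $572,160
Taxable value = $572,160 − $4,000 = $568,160
Ferndale County: $568,160 × 0.00802 = $4,556.6432
Hospital District: $568,160 × 0.00061 = $346.5776
Oakmont Township: $568,160 × 0.00605 = $3,437.368
Levies subtotal = $8,340.5888
After credit = $8,340.5888 − $802 = $7,538.5888
Total = $7,538.5888 + $110 = $7,648.5888

$7,648.59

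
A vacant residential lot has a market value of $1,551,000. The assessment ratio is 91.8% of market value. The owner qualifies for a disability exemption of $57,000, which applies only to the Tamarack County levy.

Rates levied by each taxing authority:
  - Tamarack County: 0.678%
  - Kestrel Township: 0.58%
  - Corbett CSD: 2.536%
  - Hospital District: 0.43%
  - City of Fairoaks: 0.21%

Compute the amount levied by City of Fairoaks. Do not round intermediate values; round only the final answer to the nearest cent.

$2,990.02

Assessed value = $1,551,000 × 0.918 = $1,423,818
City of Fairoaks taxable value = $1,423,818 (exemption does not apply)
City of Fairoaks levy = $1,423,818 × 0.0021 = $2,990.0178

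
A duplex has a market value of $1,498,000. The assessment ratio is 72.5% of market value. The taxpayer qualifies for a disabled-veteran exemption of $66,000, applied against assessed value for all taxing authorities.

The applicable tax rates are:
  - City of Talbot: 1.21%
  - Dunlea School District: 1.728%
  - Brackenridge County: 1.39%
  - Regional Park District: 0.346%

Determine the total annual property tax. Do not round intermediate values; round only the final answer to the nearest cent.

$47,677.14

Assessed value = $1,498,000 × 0.725 = $1,086,050
Taxable value = $1,086,050 − $66,000 = $1,020,050
City of Talbot: $1,020,050 × 0.0121 = $12,342.605
Dunlea School District: $1,020,050 × 0.01728 = $17,626.464
Brackenridge County: $1,020,050 × 0.0139 = $14,178.695
Regional Park District: $1,020,050 × 0.00346 = $3,529.373
Total = $12,342.605 + $17,626.464 + $14,178.695 + $3,529.373 = $47,677.137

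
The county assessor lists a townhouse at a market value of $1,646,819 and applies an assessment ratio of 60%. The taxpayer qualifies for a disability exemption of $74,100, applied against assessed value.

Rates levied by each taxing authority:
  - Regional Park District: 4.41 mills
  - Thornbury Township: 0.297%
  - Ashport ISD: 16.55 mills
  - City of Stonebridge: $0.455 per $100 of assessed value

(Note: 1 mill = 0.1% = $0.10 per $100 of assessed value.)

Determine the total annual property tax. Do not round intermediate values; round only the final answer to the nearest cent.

$26,030.48

Assessed value = $1,646,819 × 0.6 = $988,091.4
Taxable value = $988,091.4 − $74,100 = $913,991.4
Regional Park District: $913,991.4 × 0.00441 = $4,030.702074
Thornbury Township: $913,991.4 × 0.00297 = $2,714.554458
Ashport ISD: $913,991.4 × 0.01655 = $15,126.55767
City of Stonebridge: $913,991.4 × 0.00455 = $4,158.66087
Total = $26,030.475072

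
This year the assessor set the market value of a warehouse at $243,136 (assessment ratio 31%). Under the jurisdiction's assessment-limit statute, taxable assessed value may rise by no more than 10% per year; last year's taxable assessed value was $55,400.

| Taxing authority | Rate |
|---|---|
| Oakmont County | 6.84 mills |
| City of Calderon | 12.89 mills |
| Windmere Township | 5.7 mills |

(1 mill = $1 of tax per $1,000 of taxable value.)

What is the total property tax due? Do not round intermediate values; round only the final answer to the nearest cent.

$1,549.70

Uncapped assessed value = $243,136 × 0.31 = $75,372.16
Cap limit = $55,400 × 1.1 = $60,940
Taxable assessed value = min($75,372.16, $60,940) = $60,940 (cap binds)
Oakmont County: $60,940 × 0.00684 = $416.8296
City of Calderon: $60,940 × 0.01289 = $785.5166
Windmere Township: $60,940 × 0.0057 = $347.358
Total = $1,549.7042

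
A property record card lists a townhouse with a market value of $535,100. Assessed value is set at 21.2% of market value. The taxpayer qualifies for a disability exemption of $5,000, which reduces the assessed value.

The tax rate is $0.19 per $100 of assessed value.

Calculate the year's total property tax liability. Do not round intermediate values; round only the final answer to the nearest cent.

$206.04

Assessed value = $535,100 × 0.212 = $113,441.2
Taxable value = $113,441.2 − $5,000 = $108,441.2
Tax = $108,441.2 × 0.0019 = $206.03828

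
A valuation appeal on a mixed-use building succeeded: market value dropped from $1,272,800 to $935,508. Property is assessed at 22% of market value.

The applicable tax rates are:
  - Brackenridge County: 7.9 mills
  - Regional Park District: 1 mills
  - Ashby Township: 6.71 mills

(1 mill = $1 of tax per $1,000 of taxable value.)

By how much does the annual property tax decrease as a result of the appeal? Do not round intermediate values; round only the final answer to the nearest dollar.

$1,158

Old assessed value = $1,272,800 × 0.22 = $280,016
New assessed value = $935,508 × 0.22 = $205,811.76
Combined rate = 0.0079 + 0.001 + 0.00671 = 0.01561
Old tax = $280,016 × 0.01561 = $4,371.04976
New tax = $205,811.76 × 0.01561 = $3,212.7215736
Reduction = $4,371.04976 − $3,212.7215736 = $1,158.3281864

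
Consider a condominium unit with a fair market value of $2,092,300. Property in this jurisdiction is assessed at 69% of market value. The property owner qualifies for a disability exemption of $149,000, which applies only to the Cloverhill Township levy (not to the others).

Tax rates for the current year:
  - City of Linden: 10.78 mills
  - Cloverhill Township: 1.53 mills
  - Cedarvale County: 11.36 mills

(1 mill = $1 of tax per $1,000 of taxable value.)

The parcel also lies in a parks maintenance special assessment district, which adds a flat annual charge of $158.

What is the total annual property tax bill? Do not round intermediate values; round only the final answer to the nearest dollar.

Assessed value = $2,092,300 × 0.69 = $1,443,687
City of Linden: $1,443,687 × 0.01078 = $15,562.94586
Cloverhill Township: ($1,443,687 − $149,000) × 0.00153 = $1,294,687 × 0.00153 = $1,980.87111
Cedarvale County: $1,443,687 × 0.01136 = $16,400.28432
Levies subtotal = $33,944.10129
Total = $33,944.10129 + $158 = $34,102.10129

$34,102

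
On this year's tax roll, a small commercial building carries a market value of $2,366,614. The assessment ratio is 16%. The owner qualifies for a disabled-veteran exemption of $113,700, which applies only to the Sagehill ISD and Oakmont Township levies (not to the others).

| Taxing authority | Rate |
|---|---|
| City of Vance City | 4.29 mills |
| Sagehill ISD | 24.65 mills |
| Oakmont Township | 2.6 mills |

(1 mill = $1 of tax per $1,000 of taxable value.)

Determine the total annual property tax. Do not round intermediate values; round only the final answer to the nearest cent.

Assessed value = $2,366,614 × 0.16 = $378,658.24
City of Vance City: $378,658.24 × 0.00429 = $1,624.4438496
Sagehill ISD: ($378,658.24 − $113,700) × 0.02465 = $264,958.24 × 0.02465 = $6,531.220616
Oakmont Township: ($378,658.24 − $113,700) × 0.0026 = $264,958.24 × 0.0026 = $688.891424
Total = $8,844.5558896

$8,844.56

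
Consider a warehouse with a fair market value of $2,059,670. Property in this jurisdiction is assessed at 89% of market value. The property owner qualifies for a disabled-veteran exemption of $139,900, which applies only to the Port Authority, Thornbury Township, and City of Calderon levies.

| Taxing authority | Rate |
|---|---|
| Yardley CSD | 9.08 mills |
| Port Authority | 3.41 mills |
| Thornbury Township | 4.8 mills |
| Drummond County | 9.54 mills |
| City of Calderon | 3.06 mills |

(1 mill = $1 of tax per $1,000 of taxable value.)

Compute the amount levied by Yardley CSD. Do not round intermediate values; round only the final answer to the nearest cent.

Assessed value = $2,059,670 × 0.89 = $1,833,106.3
Yardley CSD taxable value = $1,833,106.3 (exemption does not apply)
Yardley CSD levy = $1,833,106.3 × 0.00908 = $16,644.605204

$16,644.61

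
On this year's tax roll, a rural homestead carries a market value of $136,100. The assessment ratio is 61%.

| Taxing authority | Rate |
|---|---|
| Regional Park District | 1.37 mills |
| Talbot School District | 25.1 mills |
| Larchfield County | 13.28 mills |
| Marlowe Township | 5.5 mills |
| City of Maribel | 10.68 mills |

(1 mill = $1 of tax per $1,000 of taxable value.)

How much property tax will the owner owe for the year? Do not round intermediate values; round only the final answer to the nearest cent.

Assessed value = $136,100 × 0.61 = $83,021
Regional Park District: $83,021 × 0.00137 = $113.73877
Talbot School District: $83,021 × 0.0251 = $2,083.8271
Larchfield County: $83,021 × 0.01328 = $1,102.51888
Marlowe Township: $83,021 × 0.0055 = $456.6155
City of Maribel: $83,021 × 0.01068 = $886.66428
Total = $113.73877 + $2,083.8271 + $1,102.51888 + $456.6155 + $886.66428 = $4,643.36453

$4,643.36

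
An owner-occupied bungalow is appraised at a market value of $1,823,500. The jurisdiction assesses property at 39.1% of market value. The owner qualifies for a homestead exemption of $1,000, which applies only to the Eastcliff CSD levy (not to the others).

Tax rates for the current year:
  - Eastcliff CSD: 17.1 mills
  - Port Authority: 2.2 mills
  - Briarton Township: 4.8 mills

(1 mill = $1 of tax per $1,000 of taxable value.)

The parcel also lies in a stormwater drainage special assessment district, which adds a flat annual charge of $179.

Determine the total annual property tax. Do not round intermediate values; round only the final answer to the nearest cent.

Assessed value = $1,823,500 × 0.391 = $712,988.5
Eastcliff CSD: ($712,988.5 − $1,000) × 0.0171 = $711,988.5 × 0.0171 = $12,175.00335
Port Authority: $712,988.5 × 0.0022 = $1,568.5747
Briarton Township: $712,988.5 × 0.0048 = $3,422.3448
Levies subtotal = $17,165.92285
Total = $17,165.92285 + $179 = $17,344.92285

$17,344.92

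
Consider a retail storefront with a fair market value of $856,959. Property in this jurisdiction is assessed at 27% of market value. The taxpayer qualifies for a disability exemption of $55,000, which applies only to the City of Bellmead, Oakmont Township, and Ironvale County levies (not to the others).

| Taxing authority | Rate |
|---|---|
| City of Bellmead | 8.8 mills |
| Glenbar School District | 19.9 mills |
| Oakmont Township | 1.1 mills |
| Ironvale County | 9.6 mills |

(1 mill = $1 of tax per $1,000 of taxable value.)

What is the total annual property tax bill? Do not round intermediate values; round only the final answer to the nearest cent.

Assessed value = $856,959 × 0.27 = $231,378.93
City of Bellmead: ($231,378.93 − $55,000) × 0.0088 = $176,378.93 × 0.0088 = $1,552.134584
Glenbar School District: $231,378.93 × 0.0199 = $4,604.440707
Oakmont Township: ($231,378.93 − $55,000) × 0.0011 = $176,378.93 × 0.0011 = $194.016823
Ironvale County: ($231,378.93 − $55,000) × 0.0096 = $176,378.93 × 0.0096 = $1,693.237728
Total = $8,043.829842

$8,043.83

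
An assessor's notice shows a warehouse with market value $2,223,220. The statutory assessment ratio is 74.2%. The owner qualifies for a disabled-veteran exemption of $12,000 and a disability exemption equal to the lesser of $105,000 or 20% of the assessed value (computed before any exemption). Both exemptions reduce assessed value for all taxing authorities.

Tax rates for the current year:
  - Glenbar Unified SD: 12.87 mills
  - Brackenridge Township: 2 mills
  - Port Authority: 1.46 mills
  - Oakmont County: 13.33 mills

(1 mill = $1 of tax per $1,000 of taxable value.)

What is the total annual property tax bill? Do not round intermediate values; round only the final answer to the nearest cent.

$45,457.78

Assessed value = $2,223,220 × 0.742 = $1,649,629.24
Disability exemption = min($105,000, 20% × $1,649,629.24) = min($105,000, $329,925.848) = $105,000 (dollar cap binds)
Taxable value = $1,649,629.24 − $12,000 − $105,000 = $1,532,629.24
Glenbar Unified SD: $1,532,629.24 × 0.01287 = $19,724.9383188
Brackenridge Township: $1,532,629.24 × 0.002 = $3,065.25848
Port Authority: $1,532,629.24 × 0.00146 = $2,237.6386904
Oakmont County: $1,532,629.24 × 0.01333 = $20,429.9477692
Total = $45,457.7832584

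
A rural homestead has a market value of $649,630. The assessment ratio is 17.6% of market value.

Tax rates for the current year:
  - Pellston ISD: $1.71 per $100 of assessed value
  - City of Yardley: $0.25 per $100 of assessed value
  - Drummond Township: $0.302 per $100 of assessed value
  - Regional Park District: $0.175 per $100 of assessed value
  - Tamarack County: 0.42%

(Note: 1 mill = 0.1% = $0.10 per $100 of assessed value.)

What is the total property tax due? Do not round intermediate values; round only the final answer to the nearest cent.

$3,266.55

Assessed value = $649,630 × 0.176 = $114,334.88
Pellston ISD: $114,334.88 × 0.0171 = $1,955.126448
City of Yardley: $114,334.88 × 0.0025 = $285.8372
Drummond Township: $114,334.88 × 0.00302 = $345.2913376
Regional Park District: $114,334.88 × 0.00175 = $200.08604
Tamarack County: $114,334.88 × 0.0042 = $480.206496
Total = $3,266.5475216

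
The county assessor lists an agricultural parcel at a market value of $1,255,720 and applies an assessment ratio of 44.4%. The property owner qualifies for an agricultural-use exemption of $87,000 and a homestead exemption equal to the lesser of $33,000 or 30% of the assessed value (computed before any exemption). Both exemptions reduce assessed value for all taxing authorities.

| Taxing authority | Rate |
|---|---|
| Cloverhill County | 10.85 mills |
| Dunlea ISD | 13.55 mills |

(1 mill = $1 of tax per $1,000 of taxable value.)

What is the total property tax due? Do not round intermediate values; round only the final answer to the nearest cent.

$10,675.97

Assessed value = $1,255,720 × 0.444 = $557,539.68
Homestead exemption = min($33,000, 30% × $557,539.68) = min($33,000, $167,261.904) = $33,000 (dollar cap binds)
Taxable value = $557,539.68 − $87,000 − $33,000 = $437,539.68
Cloverhill County: $437,539.68 × 0.01085 = $4,747.305528
Dunlea ISD: $437,539.68 × 0.01355 = $5,928.662664
Total = $10,675.968192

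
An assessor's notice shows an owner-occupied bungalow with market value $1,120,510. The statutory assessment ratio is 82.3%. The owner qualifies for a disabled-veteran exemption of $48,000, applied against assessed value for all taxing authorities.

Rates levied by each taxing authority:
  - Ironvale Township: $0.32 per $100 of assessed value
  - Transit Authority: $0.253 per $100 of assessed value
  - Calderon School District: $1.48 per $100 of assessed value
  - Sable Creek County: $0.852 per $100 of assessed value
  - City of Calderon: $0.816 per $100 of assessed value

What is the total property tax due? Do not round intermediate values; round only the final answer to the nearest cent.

$32,528.23

Assessed value = $1,120,510 × 0.823 = $922,179.73
Taxable value = $922,179.73 − $48,000 = $874,179.73
Ironvale Township: $874,179.73 × 0.0032 = $2,797.375136
Transit Authority: $874,179.73 × 0.00253 = $2,211.6747169
Calderon School District: $874,179.73 × 0.0148 = $12,937.860004
Sable Creek County: $874,179.73 × 0.00852 = $7,448.0112996
City of Calderon: $874,179.73 × 0.00816 = $7,133.3065968
Total = $2,797.375136 + $2,211.6747169 + $12,937.860004 + $7,448.0112996 + $7,133.3065968 = $32,528.2277533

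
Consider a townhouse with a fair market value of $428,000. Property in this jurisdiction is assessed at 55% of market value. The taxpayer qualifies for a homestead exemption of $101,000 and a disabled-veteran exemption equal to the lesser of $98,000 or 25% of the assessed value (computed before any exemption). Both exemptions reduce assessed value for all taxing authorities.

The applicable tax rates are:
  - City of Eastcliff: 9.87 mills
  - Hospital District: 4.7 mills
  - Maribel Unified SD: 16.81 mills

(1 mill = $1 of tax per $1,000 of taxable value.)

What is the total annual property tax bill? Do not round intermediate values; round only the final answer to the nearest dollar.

$2,371

Assessed value = $428,000 × 0.55 = $235,400
Disabled-veteran exemption = min($98,000, 25% × $235,400) = min($98,000, $58,850) = $58,850 (percentage binds)
Taxable value = $235,400 − $101,000 − $58,850 = $75,550
City of Eastcliff: $75,550 × 0.00987 = $745.6785
Hospital District: $75,550 × 0.0047 = $355.085
Maribel Unified SD: $75,550 × 0.01681 = $1,269.9955
Total = $2,370.759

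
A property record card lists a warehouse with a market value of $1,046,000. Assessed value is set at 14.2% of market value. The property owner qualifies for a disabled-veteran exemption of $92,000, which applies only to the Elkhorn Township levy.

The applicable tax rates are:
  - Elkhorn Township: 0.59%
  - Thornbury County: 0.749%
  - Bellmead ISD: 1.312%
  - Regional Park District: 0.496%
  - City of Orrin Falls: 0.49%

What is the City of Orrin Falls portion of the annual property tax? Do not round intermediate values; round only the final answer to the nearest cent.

$727.81

Assessed value = $1,046,000 × 0.142 = $148,532
City of Orrin Falls taxable value = $148,532 (exemption does not apply)
City of Orrin Falls levy = $148,532 × 0.0049 = $727.8068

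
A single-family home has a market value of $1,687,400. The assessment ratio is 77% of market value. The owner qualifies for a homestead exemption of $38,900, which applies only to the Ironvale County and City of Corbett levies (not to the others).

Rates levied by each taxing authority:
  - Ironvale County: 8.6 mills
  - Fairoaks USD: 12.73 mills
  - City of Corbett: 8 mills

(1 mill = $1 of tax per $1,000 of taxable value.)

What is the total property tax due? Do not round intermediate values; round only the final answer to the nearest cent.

$37,462.67

Assessed value = $1,687,400 × 0.77 = $1,299,298
Ironvale County: ($1,299,298 − $38,900) × 0.0086 = $1,260,398 × 0.0086 = $10,839.4228
Fairoaks USD: $1,299,298 × 0.01273 = $16,540.06354
City of Corbett: ($1,299,298 − $38,900) × 0.008 = $1,260,398 × 0.008 = $10,083.184
Total = $37,462.67034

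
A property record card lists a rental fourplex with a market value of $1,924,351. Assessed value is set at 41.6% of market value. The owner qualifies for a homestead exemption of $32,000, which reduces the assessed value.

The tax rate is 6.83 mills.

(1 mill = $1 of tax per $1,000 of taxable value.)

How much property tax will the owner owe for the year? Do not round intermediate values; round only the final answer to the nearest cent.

Assessed value = $1,924,351 × 0.416 = $800,530.016
Taxable value = $800,530.016 − $32,000 = $768,530.016
Tax = $768,530.016 × 0.00683 = $5,249.06000928

$5,249.06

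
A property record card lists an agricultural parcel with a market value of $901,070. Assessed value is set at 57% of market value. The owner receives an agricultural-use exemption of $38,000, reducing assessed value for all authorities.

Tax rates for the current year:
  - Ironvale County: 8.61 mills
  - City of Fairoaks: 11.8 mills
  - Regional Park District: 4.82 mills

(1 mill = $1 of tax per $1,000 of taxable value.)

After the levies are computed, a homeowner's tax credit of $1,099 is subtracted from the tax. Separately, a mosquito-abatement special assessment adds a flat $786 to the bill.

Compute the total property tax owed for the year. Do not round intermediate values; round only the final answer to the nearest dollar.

Assessed value = $901,070 × 0.57 = $513,609.9
Taxable value = $513,609.9 − $38,000 = $475,609.9
Ironvale County: $475,609.9 × 0.00861 = $4,095.001239
City of Fairoaks: $475,609.9 × 0.0118 = $5,612.19682
Regional Park District: $475,609.9 × 0.00482 = $2,292.439718
Levies subtotal = $11,999.637777
After credit = $11,999.637777 − $1,099 = $10,900.637777
Total = $10,900.637777 + $786 = $11,686.637777

$11,687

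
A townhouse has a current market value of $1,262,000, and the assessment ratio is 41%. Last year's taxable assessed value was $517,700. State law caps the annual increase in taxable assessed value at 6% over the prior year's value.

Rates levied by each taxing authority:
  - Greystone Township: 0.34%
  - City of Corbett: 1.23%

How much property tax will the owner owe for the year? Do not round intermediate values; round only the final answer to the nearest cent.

Uncapped assessed value = $1,262,000 × 0.41 = $517,420
Cap limit = $517,700 × 1.06 = $548,762
Taxable assessed value = min($517,420, $548,762) = $517,420 (cap does not bind)
Greystone Township: $517,420 × 0.0034 = $1,759.228
City of Corbett: $517,420 × 0.0123 = $6,364.266
Total = $8,123.494

$8,123.49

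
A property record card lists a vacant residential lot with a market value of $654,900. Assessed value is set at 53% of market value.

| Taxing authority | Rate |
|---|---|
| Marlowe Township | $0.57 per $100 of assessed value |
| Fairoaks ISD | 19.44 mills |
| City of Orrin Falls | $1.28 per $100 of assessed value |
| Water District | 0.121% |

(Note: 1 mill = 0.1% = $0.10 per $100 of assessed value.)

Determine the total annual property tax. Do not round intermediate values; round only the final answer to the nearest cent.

$13,588.85

Assessed value = $654,900 × 0.53 = $347,097
Marlowe Township: $347,097 × 0.0057 = $1,978.4529
Fairoaks ISD: $347,097 × 0.01944 = $6,747.56568
City of Orrin Falls: $347,097 × 0.0128 = $4,442.8416
Water District: $347,097 × 0.00121 = $419.98737
Total = $13,588.84755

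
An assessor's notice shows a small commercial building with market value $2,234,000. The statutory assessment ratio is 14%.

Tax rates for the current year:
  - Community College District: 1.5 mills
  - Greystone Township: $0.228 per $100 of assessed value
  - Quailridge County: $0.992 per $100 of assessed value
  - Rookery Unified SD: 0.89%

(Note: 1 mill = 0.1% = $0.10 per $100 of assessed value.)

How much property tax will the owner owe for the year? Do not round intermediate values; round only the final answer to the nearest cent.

Assessed value = $2,234,000 × 0.14 = $312,760
Community College District: $312,760 × 0.0015 = $469.14
Greystone Township: $312,760 × 0.00228 = $713.0928
Quailridge County: $312,760 × 0.00992 = $3,102.5792
Rookery Unified SD: $312,760 × 0.0089 = $2,783.564
Total = $7,068.376

$7,068.38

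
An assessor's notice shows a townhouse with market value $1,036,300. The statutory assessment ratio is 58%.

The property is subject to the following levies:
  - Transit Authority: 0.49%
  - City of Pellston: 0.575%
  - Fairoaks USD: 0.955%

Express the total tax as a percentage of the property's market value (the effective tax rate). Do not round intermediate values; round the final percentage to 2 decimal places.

1.17%

Assessed value = $1,036,300 × 0.58 = $601,054
Transit Authority: $601,054 × 0.0049 = $2,945.1646
City of Pellston: $601,054 × 0.00575 = $3,456.0605
Fairoaks USD: $601,054 × 0.00955 = $5,740.0657
Total tax = $12,141.2908
Effective rate = $12,141.2908 ÷ $1,036,300 = 1.17% of market value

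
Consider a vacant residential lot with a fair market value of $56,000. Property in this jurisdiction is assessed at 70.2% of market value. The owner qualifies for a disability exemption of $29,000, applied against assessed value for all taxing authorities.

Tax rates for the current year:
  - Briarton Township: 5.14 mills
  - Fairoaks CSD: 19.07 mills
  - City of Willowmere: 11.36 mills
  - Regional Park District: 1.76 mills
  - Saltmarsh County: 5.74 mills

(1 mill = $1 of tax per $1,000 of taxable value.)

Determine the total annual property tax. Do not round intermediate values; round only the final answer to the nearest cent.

Assessed value = $56,000 × 0.702 = $39,312
Taxable value = $39,312 − $29,000 = $10,312
Briarton Township: $10,312 × 0.00514 = $53.00368
Fairoaks CSD: $10,312 × 0.01907 = $196.64984
City of Willowmere: $10,312 × 0.01136 = $117.14432
Regional Park District: $10,312 × 0.00176 = $18.14912
Saltmarsh County: $10,312 × 0.00574 = $59.19088
Total = $53.00368 + $196.64984 + $117.14432 + $18.14912 + $59.19088 = $444.13784

$444.14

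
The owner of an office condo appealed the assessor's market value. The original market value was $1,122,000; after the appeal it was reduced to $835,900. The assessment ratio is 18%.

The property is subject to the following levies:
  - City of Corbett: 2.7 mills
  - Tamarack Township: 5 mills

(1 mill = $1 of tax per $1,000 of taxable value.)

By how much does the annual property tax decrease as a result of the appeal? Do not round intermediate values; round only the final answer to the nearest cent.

Old assessed value = $1,122,000 × 0.18 = $201,960
New assessed value = $835,900 × 0.18 = $150,462
Combined rate = 0.0027 + 0.005 = 0.0077
Old tax = $201,960 × 0.0077 = $1,555.092
New tax = $150,462 × 0.0077 = $1,158.5574
Reduction = $1,555.092 − $1,158.5574 = $396.5346

$396.53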